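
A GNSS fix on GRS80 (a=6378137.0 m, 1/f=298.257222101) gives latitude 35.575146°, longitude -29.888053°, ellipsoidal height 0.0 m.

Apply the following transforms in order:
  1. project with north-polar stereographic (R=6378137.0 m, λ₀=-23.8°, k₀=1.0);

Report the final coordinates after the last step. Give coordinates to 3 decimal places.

start: φ=35.575146°, λ=-29.888053°, h=0.000 m
→ stereo (R=6378137.0, λ₀=-23.8°): E=-695661.3607, N=-6522338.1178

E=-695661.361 m, N=-6522338.118 m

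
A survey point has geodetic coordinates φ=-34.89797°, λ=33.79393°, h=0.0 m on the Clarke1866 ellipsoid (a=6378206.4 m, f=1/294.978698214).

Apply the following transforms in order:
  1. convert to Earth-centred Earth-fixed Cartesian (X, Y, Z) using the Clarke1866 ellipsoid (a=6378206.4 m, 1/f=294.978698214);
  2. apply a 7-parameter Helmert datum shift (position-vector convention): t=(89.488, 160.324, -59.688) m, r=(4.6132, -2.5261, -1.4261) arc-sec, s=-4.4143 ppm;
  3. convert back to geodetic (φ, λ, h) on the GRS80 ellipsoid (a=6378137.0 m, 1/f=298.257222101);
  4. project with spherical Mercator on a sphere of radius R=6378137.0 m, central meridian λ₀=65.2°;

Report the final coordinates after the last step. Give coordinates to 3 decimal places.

E=-3495998.142 m, N=-4149520.716 m

start: φ=-34.897970°, λ=33.793930°, h=0.000 m
→ ECEF (a=6378206.400, f=1/294.978698214): X=4352200.6902, Y=2912876.7532, Z=-3628401.3546
→ Helmert 7p (PV): X=4352335.5420, Y=2913075.2786, Z=-3628326.5776
→ geod (Bowring, a=6378137.000): φ=-34.89425961°, λ=33.79491436°, h=131.4155 m
→ merc (R=6378137.0, λ₀=65.2°): E=-3495998.1419, N=-4149520.7163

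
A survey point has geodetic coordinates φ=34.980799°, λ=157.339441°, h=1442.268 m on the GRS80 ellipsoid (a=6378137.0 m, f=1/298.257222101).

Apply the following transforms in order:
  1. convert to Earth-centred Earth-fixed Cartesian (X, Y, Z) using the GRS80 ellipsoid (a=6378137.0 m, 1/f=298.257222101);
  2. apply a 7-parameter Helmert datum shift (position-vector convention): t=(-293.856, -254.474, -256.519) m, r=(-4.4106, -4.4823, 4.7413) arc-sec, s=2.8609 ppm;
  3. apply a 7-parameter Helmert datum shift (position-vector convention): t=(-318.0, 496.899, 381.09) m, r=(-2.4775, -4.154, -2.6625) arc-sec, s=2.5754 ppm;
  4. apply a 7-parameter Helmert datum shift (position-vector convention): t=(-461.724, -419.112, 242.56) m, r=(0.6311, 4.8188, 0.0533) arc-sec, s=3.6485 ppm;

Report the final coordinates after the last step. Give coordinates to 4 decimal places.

X=-4830079.6114 m, Y=2015959.1862 m, Z=3637198.2857 m

start: φ=34.980799°, λ=157.339441°, h=1442.268 m
→ ECEF (a=6378137.000, f=1/298.257222101): X=-4828874.0079, Y=2016057.1447, Z=3636948.6292
→ Helmert 7p (PV): X=-4829307.0551, Y=2015775.2092, Z=3636554.4697
→ Helmert 7p (PV): X=-4829684.7098, Y=2016383.3170, Z=3636823.4548
→ Helmert 7p (PV): X=-4830079.6114, Y=2015959.1862, Z=3637198.2857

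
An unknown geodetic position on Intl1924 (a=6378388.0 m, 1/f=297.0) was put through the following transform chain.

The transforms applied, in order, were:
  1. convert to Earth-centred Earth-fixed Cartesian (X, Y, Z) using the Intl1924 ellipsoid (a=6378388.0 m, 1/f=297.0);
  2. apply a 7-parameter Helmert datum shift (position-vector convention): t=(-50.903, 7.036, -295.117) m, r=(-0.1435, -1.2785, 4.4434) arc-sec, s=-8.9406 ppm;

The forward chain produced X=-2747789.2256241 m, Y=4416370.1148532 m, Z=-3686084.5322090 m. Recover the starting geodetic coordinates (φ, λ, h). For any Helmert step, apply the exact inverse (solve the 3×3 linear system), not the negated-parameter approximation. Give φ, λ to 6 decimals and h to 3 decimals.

start: X=-2747789.2256, Y=4416370.1149, Z=-3686084.5322 m
→ Helmert⁻¹: X=-2747690.5947, Y=4416464.3197, Z=-3685802.2650
→ geod (Bowring, a=6378388.000): φ=-35.50426100°, λ=121.88769000°, h=3773.9260 m

φ=-35.504261°, λ=121.887690°, h=3773.926 m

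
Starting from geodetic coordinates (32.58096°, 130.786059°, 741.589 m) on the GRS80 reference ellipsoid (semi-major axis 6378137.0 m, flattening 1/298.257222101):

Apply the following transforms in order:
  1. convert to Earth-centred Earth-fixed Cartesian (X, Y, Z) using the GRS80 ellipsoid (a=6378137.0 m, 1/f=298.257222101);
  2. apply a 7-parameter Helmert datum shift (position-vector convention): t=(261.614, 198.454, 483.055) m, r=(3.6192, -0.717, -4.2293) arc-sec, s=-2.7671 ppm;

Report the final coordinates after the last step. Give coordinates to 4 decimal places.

start: φ=32.580960°, λ=130.786059°, h=741.589 m
→ ECEF (a=6378137.000, f=1/298.257222101): X=-3514586.4223, Y=4073691.0270, Z=3415291.2048
→ Helmert 7p (PV): X=-3514243.4274, Y=4073890.3466, Z=3415824.0706

X=-3514243.4274 m, Y=4073890.3466 m, Z=3415824.0706 m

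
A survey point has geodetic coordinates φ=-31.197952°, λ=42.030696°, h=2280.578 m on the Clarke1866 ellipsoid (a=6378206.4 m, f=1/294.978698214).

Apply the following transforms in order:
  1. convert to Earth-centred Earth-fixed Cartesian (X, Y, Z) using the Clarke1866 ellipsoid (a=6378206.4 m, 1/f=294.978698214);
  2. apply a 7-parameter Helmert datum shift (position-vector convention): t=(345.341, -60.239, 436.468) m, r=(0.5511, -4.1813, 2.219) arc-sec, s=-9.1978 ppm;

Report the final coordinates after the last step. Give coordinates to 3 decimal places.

start: φ=-31.197952°, λ=42.030696°, h=2280.578 m
→ ECEF (a=6378206.400, f=1/294.978698214): X=4057633.0383, Y=3657447.3692, Z=-3285690.5830
→ Helmert 7p (PV): X=4057968.3168, Y=3657405.9201, Z=-3285131.8683

X=4057968.317 m, Y=3657405.920 m, Z=-3285131.868 m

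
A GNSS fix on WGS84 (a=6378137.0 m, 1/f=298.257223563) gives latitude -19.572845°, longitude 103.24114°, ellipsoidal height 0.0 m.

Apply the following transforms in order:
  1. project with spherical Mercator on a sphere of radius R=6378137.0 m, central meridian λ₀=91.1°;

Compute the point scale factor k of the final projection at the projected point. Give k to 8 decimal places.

1.06132739

start: φ=-19.572845°, λ=103.241140°, h=0.000 m
→ into merc (λ₀=91.1°): φ=-19.57284500°, λ−λ₀=12.14114000°
scale k = 1.06132739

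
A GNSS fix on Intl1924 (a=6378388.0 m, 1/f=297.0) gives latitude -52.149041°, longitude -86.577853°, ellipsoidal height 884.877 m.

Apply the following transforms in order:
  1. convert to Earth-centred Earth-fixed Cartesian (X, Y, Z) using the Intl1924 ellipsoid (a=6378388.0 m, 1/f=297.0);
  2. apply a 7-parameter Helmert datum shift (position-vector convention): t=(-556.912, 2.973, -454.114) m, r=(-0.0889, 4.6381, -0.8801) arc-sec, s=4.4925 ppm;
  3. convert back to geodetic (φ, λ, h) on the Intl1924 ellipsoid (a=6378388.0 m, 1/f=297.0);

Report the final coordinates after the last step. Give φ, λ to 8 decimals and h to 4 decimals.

φ=-52.15185247°, λ=-86.58786070°, h=1249.8925 m

start: φ=-52.149041°, λ=-86.577853°, h=884.877 m
→ ECEF (a=6378388.000, f=1/297.0): X=234149.3965, Y=-3915616.4964, Z=-5013793.8285
→ Helmert 7p (PV): X=233464.0876, Y=-3915634.2744, Z=-5014274.0445
→ geod (Bowring, a=6378388.000): φ=-52.15185247°, λ=-86.58786070°, h=1249.8925 m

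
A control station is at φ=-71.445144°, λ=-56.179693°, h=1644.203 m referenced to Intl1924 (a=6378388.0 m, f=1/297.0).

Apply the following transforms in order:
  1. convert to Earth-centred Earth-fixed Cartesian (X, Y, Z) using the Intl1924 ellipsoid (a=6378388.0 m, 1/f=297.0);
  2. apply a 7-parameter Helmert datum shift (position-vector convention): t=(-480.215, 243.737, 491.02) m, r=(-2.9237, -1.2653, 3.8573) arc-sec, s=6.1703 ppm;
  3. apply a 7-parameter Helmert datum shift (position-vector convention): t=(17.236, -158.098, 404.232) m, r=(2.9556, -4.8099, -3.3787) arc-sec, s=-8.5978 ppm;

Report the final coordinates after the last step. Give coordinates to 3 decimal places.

start: φ=-71.445144°, λ=-56.179693°, h=1644.203 m
→ ECEF (a=6378388.000, f=1/297.0): X=1133420.7298, Y=-1691786.2746, Z=-6025970.7306
→ Helmert 7p (PV): X=1133016.1118, Y=-1691617.1962, Z=-6025485.9595
→ Helmert 7p (PV): X=1133136.4047, Y=-1691692.9697, Z=-6025027.7402

X=1133136.405 m, Y=-1691692.970 m, Z=-6025027.740 m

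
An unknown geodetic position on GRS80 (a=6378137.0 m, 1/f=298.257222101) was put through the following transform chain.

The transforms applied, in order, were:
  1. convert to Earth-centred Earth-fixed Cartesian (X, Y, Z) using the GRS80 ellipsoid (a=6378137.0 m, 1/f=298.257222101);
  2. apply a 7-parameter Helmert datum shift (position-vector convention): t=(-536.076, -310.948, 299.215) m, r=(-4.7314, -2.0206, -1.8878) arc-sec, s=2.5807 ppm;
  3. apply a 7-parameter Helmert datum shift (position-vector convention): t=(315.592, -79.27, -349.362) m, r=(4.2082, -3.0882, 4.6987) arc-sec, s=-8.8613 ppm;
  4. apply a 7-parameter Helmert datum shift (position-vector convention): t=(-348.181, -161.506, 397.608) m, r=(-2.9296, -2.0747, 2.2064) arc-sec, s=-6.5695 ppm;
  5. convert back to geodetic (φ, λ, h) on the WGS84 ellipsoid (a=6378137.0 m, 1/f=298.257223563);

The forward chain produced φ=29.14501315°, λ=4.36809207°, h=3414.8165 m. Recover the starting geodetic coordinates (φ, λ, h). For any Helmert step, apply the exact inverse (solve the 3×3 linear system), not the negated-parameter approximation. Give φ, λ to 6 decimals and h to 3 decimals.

φ=29.137677°, λ=4.371290°, h=3858.898 m

start: φ=29.145013°, λ=4.368092°, h=3414.816 m
→ ECEF (a=6378137.000, f=1/298.257223563): X=5561808.3065, Y=424842.2579, Z=3089612.0172
→ Helmert⁻¹: X=5562228.6459, Y=424903.1812, Z=3089184.7916
→ Helmert⁻¹: X=5562018.2754, Y=424922.5458, Z=3089469.5873
→ Helmert⁻¹: X=5562566.3659, Y=425212.4471, Z=3089117.6621
→ geod (Bowring, a=6378137.000): φ=29.13767700°, λ=4.37129000°, h=3858.8980 m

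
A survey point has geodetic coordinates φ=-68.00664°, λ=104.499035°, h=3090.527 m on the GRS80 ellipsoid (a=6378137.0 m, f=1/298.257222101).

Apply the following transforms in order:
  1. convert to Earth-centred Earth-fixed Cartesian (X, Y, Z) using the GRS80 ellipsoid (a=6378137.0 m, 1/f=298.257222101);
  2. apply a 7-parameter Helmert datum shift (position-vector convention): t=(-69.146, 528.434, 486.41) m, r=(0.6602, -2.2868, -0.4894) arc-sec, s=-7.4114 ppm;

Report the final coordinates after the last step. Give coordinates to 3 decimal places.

start: φ=-68.006640°, λ=104.499035°, h=3090.527 m
→ ECEF (a=6378137.000, f=1/298.257222101): X=-600038.6240, Y=2320338.4225, Z=-5894236.0221
→ Helmert 7p (PV): X=-600032.4702, Y=2320869.9490, Z=-5893705.1533

X=-600032.470 m, Y=2320869.949 m, Z=-5893705.153 m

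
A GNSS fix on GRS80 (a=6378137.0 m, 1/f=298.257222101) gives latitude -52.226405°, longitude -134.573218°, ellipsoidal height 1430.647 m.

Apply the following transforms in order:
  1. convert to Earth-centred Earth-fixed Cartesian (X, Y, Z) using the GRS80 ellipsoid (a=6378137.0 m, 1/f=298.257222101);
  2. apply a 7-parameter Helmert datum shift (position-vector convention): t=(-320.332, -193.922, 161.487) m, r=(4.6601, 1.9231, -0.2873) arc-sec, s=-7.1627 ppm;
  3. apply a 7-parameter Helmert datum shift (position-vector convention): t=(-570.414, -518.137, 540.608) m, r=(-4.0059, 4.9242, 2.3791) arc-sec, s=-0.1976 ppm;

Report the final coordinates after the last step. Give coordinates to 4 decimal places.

start: φ=-52.226405°, λ=-134.573218°, h=1430.647 m
→ ECEF (a=6378137.000, f=1/298.257222101): X=-2748295.8929, Y=-2789546.6666, Z=-5019404.6464
→ Helmert 7p (PV): X=-2748647.2230, Y=-2789603.3783, Z=-5019244.6067
→ Helmert 7p (PV): X=-2749304.7434, Y=-2790250.1471, Z=-5018583.2106

X=-2749304.7434 m, Y=-2790250.1471 m, Z=-5018583.2106 m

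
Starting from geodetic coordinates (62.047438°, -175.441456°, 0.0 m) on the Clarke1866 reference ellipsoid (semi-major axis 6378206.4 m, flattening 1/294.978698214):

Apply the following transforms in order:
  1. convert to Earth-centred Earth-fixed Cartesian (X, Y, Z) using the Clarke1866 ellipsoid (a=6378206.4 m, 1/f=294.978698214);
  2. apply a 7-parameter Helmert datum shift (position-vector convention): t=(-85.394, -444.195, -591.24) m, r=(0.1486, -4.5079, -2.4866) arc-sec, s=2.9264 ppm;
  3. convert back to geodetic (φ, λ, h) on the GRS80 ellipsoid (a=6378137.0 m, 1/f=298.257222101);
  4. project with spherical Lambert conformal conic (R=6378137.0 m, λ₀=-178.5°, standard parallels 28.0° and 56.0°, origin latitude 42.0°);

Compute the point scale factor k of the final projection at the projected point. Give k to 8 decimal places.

1.03803995

start: φ=62.047438°, λ=-175.441456°, h=0.000 m
→ ECEF (a=6378206.400, f=1/294.978698214): X=-2988166.6440, Y=-238246.2406, Z=5610800.2045
→ Helmert 7p (PV): X=-2988386.2787, Y=-238659.1515, Z=5610159.9059
→ geod (Bowring, a=6378137.000): φ=62.04097750°, λ=-175.43392305°, h=-563.6395 m
→ into lcc (λ₀=-178.5°): φ=62.04097750°, λ−λ₀=3.06607695°
scale k = 1.03803995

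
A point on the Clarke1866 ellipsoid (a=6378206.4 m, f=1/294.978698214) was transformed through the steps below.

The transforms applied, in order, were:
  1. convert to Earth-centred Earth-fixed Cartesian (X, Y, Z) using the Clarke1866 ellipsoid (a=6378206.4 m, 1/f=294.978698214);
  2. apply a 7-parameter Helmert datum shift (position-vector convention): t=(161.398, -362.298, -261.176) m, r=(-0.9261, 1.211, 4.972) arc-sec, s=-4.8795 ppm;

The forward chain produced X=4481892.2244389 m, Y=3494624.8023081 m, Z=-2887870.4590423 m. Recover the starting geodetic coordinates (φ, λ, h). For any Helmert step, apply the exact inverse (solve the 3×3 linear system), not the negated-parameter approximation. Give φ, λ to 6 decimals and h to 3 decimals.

φ=-27.091185°, λ=37.946783°, h=1162.072 m

start: X=4481892.2244, Y=3494624.8023, Z=-2887870.4590 m
→ Helmert⁻¹: X=4481853.8930, Y=3494909.0842, Z=-2887581.3682
→ geod (Bowring, a=6378206.400): φ=-27.09118500°, λ=37.94678300°, h=1162.0720 m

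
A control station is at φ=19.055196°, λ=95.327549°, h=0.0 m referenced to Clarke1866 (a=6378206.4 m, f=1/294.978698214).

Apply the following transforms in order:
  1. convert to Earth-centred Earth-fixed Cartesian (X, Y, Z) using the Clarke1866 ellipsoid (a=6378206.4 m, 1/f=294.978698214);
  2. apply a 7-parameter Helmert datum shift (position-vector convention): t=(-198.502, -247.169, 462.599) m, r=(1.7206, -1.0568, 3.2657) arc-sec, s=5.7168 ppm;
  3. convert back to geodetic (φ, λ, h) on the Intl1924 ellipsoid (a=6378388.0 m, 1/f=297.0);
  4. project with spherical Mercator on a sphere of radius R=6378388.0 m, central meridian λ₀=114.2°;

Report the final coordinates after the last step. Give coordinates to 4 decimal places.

E=-2100607.1499 m, N=2162021.8852 m

start: φ=19.055196°, λ=95.327549°, h=0.000 m
→ ECEF (a=6378206.400, f=1/294.978698214): X=-559963.7317, Y=6004832.9056, Z=2069001.3945
→ Helmert 7p (PV): X=-560271.1079, Y=6004593.9403, Z=2069523.0434
→ geod (Bowring, a=6378388.000): φ=19.05945310°, λ=95.33066748°, h=-224.7592 m
→ merc (R=6378388.0, λ₀=114.2°): E=-2100607.1499, N=2162021.8852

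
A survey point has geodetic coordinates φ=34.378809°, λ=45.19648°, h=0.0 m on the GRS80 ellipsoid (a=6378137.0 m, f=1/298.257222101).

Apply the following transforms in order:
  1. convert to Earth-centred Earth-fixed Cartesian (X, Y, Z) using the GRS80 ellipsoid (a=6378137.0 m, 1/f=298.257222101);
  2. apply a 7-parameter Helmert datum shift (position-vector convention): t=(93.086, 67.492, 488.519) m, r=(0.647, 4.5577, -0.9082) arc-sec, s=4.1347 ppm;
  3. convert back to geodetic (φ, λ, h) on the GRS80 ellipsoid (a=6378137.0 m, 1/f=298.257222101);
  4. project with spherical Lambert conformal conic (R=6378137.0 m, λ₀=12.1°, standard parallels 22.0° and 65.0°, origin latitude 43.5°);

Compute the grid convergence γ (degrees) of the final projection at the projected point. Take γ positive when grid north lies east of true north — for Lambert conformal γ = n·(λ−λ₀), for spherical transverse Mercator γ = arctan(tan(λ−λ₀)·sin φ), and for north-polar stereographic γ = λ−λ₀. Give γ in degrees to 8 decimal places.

23.36911567

start: φ=34.378809°, λ=45.196480°, h=0.000 m
→ ECEF (a=6378137.000, f=1/298.257222101): X=3713402.7211, Y=3738958.6296, Z=3581204.5413
→ Helmert 7p (PV): X=3713606.7558, Y=3739013.9972, Z=3581637.5427
→ geod (Bowring, a=6378137.000): φ=34.38109857°, λ=45.19533022°, h=395.5918 m
→ into lcc (λ₀=12.1°): φ=34.38109857°, λ−λ₀=33.09533022°
convergence γ = 23.36911567°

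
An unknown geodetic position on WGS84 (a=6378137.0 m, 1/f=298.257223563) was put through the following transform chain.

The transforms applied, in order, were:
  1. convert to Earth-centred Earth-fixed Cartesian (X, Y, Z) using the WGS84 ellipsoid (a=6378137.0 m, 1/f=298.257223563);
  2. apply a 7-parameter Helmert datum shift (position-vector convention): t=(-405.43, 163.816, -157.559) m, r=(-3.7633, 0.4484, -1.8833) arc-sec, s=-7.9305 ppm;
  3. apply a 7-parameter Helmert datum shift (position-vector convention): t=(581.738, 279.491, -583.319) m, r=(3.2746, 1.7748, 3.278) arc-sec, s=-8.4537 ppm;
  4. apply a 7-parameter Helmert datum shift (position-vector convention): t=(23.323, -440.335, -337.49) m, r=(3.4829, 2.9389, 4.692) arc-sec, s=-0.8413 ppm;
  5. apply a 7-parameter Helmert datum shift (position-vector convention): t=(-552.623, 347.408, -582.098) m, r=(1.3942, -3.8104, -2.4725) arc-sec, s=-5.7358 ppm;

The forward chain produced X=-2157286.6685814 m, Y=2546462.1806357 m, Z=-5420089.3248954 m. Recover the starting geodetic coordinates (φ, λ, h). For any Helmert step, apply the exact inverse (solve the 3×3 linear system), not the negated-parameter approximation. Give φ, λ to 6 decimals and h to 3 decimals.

start: X=-2157286.6686, Y=2546462.1806, Z=-5420089.3249 m
→ Helmert⁻¹: X=-2156877.0526, Y=2546066.8902, Z=-5419515.6771
→ Helmert⁻¹: X=-2156767.0499, Y=2546466.9213, Z=-5419256.4749
→ Helmert⁻¹: X=-2157279.9359, Y=2546157.2122, Z=-5418777.9484
→ Helmert⁻¹: X=-2156903.0787, Y=2546092.7564, Z=-5418621.5976
→ geod (Bowring, a=6378137.000): φ=-58.54601200°, λ=130.26934900°, h=1057.9100 m

φ=-58.546012°, λ=130.269349°, h=1057.910 m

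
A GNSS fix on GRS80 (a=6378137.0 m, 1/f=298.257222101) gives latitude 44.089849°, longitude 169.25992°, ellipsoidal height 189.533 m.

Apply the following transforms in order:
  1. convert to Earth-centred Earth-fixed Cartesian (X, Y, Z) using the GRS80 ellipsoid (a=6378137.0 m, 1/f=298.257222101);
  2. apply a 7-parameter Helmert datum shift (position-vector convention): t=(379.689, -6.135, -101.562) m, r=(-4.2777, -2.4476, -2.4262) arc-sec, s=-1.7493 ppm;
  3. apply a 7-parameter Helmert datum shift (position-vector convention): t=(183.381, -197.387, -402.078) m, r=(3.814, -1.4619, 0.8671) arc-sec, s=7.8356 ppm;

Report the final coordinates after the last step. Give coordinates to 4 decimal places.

X=-4507832.1505 m, Y=854962.7380 m, Z=4414835.3704 m

start: φ=44.089849°, λ=169.259920°, h=189.533 m
→ ECEF (a=6378137.000, f=1/298.257222101): X=-4508290.5599, Y=855117.0475, Z=4415399.5049
→ Helmert 7p (PV): X=-4507945.3206, Y=855254.0158, Z=4415218.9883
→ Helmert 7p (PV): X=-4507832.1505, Y=854962.7380, Z=4414835.3704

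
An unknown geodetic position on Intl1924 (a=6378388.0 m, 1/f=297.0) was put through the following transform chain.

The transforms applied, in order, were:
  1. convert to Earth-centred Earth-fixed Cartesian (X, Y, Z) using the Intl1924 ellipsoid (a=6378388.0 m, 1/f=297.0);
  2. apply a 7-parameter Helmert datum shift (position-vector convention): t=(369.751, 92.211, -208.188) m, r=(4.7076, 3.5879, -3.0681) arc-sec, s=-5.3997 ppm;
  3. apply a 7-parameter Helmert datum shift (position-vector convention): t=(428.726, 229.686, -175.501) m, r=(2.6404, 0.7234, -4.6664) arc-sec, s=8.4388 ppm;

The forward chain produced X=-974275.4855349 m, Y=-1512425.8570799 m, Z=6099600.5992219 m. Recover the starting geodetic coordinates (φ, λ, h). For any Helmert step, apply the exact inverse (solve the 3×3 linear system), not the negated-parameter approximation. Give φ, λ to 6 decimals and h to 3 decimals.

φ=73.667201°, λ=-122.809683°, h=1308.629 m

start: X=-974275.4855, Y=-1512425.8571, Z=6099600.5992 m
→ Helmert⁻¹: X=-974683.1592, Y=-1512586.7459, Z=6099740.5702
→ Helmert⁻¹: X=-975141.7837, Y=-1512562.4089, Z=6099999.2554
→ geod (Bowring, a=6378388.000): φ=73.66720100°, λ=-122.80968300°, h=1308.6290 m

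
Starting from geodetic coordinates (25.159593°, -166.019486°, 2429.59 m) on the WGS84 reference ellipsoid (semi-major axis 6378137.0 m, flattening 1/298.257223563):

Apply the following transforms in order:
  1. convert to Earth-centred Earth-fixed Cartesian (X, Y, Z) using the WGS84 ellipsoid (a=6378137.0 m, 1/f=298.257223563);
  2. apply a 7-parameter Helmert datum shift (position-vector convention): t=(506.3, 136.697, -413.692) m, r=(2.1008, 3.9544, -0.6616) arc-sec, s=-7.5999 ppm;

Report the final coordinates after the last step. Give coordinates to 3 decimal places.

start: φ=25.159593°, λ=-166.019486°, h=2429.590 m
→ ECEF (a=6378137.000, f=1/298.257223563): X=-5607541.9889, Y=-1396091.7668, Z=2696119.3596
→ Helmert 7p (PV): X=-5606945.8620, Y=-1395953.9332, Z=2695778.4623

X=-5606945.862 m, Y=-1395953.933 m, Z=2695778.462 m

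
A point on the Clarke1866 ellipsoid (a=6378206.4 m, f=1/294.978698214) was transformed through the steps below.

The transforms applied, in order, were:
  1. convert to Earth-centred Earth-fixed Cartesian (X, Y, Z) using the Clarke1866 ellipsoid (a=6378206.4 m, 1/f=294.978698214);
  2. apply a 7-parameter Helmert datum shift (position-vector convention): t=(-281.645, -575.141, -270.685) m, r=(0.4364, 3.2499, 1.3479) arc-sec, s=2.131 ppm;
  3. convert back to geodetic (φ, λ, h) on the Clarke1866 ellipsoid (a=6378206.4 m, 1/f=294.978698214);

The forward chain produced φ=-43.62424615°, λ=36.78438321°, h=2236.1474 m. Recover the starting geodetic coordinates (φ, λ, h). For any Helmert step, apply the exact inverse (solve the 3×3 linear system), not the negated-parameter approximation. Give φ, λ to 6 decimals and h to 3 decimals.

start: φ=-43.624246°, λ=36.784383°, h=2236.147 m
→ ECEF (a=6378206.400, f=1/294.978698214): X=3705042.8625, Y=2770151.4763, Z=-4379305.3413
→ Helmert⁻¹: X=3705403.7122, Y=2770687.2341, Z=-4378972.8044
→ geod (Bowring, a=6378206.400): φ=-43.61829500°, λ=36.78702100°, h=2448.1940 m

φ=-43.618295°, λ=36.787021°, h=2448.194 m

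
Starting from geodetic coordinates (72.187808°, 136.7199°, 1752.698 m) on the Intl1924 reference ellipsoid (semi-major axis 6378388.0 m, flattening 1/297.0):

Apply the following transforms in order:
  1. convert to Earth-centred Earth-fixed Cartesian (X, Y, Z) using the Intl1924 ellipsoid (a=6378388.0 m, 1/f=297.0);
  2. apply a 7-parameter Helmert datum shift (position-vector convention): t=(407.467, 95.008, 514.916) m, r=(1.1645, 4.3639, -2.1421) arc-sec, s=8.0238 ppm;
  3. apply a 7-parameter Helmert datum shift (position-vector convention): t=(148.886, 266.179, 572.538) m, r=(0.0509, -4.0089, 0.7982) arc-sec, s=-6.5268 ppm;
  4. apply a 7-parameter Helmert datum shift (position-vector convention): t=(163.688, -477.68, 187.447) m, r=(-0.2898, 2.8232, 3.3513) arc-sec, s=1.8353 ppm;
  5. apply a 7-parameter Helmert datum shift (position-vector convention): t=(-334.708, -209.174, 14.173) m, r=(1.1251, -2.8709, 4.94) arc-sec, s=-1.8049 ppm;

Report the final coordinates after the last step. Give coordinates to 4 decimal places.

X=-1424839.0182 m, Y=1341661.2903 m, Z=6053255.9558 m

start: φ=72.187808°, λ=136.719900°, h=1752.698 m
→ ECEF (a=6378388.000, f=1/297.0): X=-1425185.9677, Y=1342093.0543, Z=6051942.1629
→ Helmert 7p (PV): X=-1424647.9575, Y=1342179.4645, Z=6052543.3681
→ Helmert 7p (PV): X=-1424612.6016, Y=1342429.8768, Z=6053049.0448
→ Helmert 7p (PV): X=-1424390.4896, Y=1341940.0185, Z=6053265.2139
→ Helmert 7p (PV): X=-1424839.0182, Y=1341661.2903, Z=6053255.9558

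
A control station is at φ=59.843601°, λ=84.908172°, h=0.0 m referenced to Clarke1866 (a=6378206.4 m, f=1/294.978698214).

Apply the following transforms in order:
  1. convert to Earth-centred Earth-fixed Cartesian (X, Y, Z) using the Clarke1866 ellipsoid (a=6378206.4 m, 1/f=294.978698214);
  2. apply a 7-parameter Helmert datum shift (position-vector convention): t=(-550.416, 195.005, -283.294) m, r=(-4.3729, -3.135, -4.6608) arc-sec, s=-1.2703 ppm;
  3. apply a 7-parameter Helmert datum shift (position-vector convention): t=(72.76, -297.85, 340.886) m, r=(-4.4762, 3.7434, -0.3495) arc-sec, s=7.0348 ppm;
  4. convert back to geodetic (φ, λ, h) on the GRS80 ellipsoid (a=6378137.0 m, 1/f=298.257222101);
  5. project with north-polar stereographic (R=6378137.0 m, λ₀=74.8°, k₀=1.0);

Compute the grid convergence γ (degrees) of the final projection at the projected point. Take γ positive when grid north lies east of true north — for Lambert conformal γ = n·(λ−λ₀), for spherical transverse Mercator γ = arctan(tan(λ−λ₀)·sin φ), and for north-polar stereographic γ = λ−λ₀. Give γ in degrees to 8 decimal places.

start: φ=59.843601°, λ=84.908172°, h=0.000 m
→ ECEF (a=6378206.400, f=1/294.978698214): X=285099.4514, Y=3199630.7673, Z=5491546.6031
→ Helmert 7p (PV): X=284537.5072, Y=3199931.6886, Z=5491192.8330
→ Helmert 7p (PV): X=284717.3487, Y=3199775.0338, Z=5491497.7415
→ geod (Bowring, a=6378137.000): φ=59.84067011°, λ=84.91518855°, h=-95.3969 m
→ into stereo (λ₀=74.8°): φ=59.84067011°, λ−λ₀=10.11518855°
convergence γ = 10.11518855°

10.11518855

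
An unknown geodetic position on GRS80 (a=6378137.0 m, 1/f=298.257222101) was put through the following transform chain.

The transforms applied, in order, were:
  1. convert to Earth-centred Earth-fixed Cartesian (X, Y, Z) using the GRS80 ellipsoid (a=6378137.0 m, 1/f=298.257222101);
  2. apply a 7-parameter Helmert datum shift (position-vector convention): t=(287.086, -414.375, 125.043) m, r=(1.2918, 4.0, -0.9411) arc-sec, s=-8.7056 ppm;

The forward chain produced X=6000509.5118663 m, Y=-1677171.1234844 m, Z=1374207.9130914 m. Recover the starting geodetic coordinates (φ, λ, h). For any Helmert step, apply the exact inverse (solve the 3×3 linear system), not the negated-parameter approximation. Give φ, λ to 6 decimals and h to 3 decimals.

φ=12.520097°, λ=-15.612701°, h=2749.825 m

start: X=6000509.5119, Y=-1677171.1235, Z=1374207.9131 m
→ Helmert⁻¹: X=6000255.6624, Y=-1676735.3626, Z=1374221.6937
→ geod (Bowring, a=6378137.000): φ=12.52009700°, λ=-15.61270100°, h=2749.8250 m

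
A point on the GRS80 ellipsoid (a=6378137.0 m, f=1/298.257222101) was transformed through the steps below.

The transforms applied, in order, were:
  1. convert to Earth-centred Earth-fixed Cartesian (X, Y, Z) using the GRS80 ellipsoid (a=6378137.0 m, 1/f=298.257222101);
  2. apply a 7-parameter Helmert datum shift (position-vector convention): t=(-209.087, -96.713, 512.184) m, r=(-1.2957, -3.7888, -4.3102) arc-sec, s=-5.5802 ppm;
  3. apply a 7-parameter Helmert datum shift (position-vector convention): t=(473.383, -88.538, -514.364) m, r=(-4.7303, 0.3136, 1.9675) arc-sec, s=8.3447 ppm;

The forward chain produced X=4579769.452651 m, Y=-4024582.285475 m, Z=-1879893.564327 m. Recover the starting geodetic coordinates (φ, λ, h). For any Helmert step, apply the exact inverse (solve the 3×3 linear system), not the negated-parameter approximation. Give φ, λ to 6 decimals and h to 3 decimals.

start: X=4579769.4527, Y=-4024582.2855, Z=-1879893.5643 m
→ Helmert⁻¹: X=4579222.3264, Y=-4024460.7428, Z=-1879448.8490
→ Helmert⁻¹: X=4579506.5263, Y=-4024278.9811, Z=-1880080.9223
→ geod (Bowring, a=6378137.000): φ=-17.24782900°, λ=-41.30765500°, h=3494.0310 m

φ=-17.247829°, λ=-41.307655°, h=3494.031 m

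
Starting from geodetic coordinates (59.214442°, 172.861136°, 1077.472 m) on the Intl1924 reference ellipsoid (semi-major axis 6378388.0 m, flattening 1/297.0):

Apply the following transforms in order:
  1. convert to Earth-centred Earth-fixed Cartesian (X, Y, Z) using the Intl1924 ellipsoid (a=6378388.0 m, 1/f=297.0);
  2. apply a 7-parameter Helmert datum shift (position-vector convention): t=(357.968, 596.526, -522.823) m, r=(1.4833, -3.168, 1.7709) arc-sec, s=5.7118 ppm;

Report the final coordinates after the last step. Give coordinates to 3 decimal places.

start: φ=59.214442°, λ=172.861136°, h=1077.472 m
→ ECEF (a=6378388.000, f=1/297.0): X=-3247932.4306, Y=406788.8267, Z=5457243.3901
→ Helmert 7p (PV): X=-3247680.3244, Y=407320.5461, Z=5456704.7782

X=-3247680.324 m, Y=407320.546 m, Z=5456704.778 m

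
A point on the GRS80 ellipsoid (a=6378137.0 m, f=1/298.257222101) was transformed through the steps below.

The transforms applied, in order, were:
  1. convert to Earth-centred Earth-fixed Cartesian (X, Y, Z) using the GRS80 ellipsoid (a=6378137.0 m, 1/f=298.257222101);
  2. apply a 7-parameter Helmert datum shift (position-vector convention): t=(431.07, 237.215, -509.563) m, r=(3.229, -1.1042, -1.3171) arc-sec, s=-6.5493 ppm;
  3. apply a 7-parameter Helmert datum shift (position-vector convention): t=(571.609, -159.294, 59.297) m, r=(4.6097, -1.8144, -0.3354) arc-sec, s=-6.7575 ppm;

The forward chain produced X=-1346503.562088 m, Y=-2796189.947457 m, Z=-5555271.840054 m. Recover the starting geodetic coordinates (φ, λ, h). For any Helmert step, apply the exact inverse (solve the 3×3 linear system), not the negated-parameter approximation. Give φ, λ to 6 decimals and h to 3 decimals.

φ=-60.964968°, λ=-115.728320°, h=1510.984 m

start: X=-1346503.5621, Y=-2796189.9475, Z=-5555271.8401 m
→ Helmert⁻¹: X=-1347128.5942, Y=-2796175.8905, Z=-5555294.3373
→ Helmert⁻¹: X=-1347580.3690, Y=-2796526.9830, Z=-5554770.1618
→ geod (Bowring, a=6378137.000): φ=-60.96496800°, λ=-115.72832000°, h=1510.9840 m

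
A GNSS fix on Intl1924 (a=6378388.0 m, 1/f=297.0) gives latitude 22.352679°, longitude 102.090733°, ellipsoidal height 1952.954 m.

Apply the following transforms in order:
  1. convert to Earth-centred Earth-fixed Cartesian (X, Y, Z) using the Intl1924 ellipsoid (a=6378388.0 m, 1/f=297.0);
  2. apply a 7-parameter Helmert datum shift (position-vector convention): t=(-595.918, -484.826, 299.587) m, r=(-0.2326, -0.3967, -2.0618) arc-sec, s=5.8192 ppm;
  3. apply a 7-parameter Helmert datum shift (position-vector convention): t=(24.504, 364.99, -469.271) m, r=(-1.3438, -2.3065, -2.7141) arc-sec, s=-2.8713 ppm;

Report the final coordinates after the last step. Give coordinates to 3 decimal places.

start: φ=22.352679°, λ=102.090733°, h=1952.954 m
→ ECEF (a=6378388.000, f=1/297.0): X=-1236611.3436, Y=5772831.8674, Z=2411350.8948
→ Helmert 7p (PV): X=-1237161.3904, Y=5772395.7150, Z=2411655.6257
→ Helmert 7p (PV): X=-1237084.3469, Y=5772776.1214, Z=2411127.9893

X=-1237084.347 m, Y=5772776.121 m, Z=2411127.989 m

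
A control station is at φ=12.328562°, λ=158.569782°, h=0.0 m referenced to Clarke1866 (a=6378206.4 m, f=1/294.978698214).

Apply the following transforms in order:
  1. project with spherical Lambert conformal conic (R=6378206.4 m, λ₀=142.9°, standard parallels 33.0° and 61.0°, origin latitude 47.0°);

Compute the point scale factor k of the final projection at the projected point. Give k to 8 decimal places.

1.14848772

start: φ=12.328562°, λ=158.569782°, h=0.000 m
→ into lcc (λ₀=142.9°): φ=12.32856200°, λ−λ₀=15.66978200°
scale k = 1.14848772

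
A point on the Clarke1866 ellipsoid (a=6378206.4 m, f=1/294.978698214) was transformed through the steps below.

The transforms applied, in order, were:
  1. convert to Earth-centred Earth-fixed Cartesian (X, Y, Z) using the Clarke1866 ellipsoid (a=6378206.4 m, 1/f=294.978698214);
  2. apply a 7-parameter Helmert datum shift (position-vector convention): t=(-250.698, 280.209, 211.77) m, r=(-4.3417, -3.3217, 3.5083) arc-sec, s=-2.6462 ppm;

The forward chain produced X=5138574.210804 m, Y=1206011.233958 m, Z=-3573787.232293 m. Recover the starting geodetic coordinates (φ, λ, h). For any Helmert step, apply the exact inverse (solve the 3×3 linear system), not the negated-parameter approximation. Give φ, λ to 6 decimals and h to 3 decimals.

start: X=5138574.2108, Y=1206011.2340, Z=-3573787.2323 m
→ Helmert⁻¹: X=5138801.4580, Y=1205722.0422, Z=-3574065.8360
→ geod (Bowring, a=6378206.400): φ=-34.28340000°, λ=13.20451300°, h=3172.8250 m

φ=-34.283400°, λ=13.204513°, h=3172.825 m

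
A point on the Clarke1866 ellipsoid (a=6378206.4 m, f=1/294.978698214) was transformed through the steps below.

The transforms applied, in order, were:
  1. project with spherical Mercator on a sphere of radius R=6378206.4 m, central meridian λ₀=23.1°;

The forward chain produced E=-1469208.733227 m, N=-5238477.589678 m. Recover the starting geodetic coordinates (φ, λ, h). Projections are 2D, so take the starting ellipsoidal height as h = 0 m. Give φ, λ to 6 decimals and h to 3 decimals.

start: E=-1469208.7332, N=-5238477.5897 m
→ merc⁻¹: φ=-42.51487900°, λ=9.90201700°

φ=-42.514879°, λ=9.902017°, h=0.000 m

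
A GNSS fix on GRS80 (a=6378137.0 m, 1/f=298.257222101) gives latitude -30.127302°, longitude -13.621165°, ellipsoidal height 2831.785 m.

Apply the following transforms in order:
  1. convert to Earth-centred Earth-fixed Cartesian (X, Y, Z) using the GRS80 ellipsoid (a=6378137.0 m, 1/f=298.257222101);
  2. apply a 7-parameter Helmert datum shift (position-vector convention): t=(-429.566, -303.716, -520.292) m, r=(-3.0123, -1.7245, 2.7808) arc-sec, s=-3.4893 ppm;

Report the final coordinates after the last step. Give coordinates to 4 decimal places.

X=5367874.8434 m, Y=-1301095.9579 m, Z=-3184453.7690 m

start: φ=-30.127302°, λ=-13.621165°, h=2831.785 m
→ ECEF (a=6378137.000, f=1/298.257222101): X=5368278.9835, Y=-1300822.6549, Z=-3184008.4661
→ Helmert 7p (PV): X=5367874.8434, Y=-1301095.9579, Z=-3184453.7690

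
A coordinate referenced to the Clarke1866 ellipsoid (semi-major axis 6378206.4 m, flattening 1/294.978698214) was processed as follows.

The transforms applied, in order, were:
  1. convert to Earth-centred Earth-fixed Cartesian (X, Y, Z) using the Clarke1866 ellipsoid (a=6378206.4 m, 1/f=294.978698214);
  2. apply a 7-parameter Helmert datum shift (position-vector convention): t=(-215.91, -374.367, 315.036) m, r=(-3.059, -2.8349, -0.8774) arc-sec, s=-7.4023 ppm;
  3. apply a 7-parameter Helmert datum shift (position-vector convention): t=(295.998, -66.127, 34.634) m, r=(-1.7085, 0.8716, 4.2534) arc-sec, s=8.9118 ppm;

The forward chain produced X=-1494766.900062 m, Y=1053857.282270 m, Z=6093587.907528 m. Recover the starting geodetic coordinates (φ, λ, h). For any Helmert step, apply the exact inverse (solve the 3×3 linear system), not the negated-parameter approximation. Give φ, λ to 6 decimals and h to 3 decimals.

start: X=-1494766.9001, Y=1053857.2823, Z=6093587.9075 m
→ Helmert⁻¹: X=-1495053.5910, Y=1053894.3739, Z=6093501.3814
→ Helmert⁻¹: X=-1494769.4847, Y=1054179.8207, Z=6093267.6274
→ geod (Bowring, a=6378206.400): φ=73.39783400°, λ=144.80675900°, h=3519.0530 m

φ=73.397834°, λ=144.806759°, h=3519.053 m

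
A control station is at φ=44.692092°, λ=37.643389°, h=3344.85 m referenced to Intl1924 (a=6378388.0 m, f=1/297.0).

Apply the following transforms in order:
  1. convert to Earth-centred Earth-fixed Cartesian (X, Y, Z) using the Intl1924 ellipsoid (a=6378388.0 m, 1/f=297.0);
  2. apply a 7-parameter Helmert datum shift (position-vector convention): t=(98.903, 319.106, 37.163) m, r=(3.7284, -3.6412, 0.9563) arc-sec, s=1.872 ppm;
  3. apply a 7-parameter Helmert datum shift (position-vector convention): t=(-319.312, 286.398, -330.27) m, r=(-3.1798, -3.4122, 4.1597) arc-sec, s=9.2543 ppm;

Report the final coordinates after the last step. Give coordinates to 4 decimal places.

X=3597906.7637 m, Y=2776128.0074 m, Z=4465407.4078 m

start: φ=44.692092°, λ=37.643389°, h=3344.850 m
→ ECEF (a=6378388.000, f=1/297.0): X=3598308.6870, Y=2775414.2448, Z=4465520.4031
→ Helmert 7p (PV): X=3598322.6283, Y=2775674.5111, Z=4465679.6147
→ Helmert 7p (PV): X=3597906.7637, Y=2776128.0074, Z=4465407.4078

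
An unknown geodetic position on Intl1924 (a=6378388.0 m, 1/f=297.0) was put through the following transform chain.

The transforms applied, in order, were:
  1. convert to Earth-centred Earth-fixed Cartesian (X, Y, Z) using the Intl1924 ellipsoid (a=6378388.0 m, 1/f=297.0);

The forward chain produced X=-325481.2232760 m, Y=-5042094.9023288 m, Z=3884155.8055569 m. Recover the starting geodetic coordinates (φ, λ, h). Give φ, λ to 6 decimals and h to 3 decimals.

φ=37.737952°, λ=-93.693477°, h=2630.111 m

start: X=-325481.2233, Y=-5042094.9023, Z=3884155.8056 m
→ geod (Bowring, a=6378388.000): φ=37.73795200°, λ=-93.69347700°, h=2630.1110 m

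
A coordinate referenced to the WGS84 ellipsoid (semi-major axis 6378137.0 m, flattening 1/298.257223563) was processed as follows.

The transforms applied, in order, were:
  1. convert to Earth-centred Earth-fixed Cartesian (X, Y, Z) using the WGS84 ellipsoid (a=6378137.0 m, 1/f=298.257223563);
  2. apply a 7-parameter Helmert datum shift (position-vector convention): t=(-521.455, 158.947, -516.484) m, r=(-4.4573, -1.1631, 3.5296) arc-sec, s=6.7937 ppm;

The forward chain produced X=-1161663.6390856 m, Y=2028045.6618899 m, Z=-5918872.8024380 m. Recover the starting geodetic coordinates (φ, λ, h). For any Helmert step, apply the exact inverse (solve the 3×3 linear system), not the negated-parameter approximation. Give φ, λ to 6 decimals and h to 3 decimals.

φ=-68.583887°, λ=119.793076°, h=3312.727 m

start: X=-1161663.6391, Y=2028045.6619, Z=-5918872.8024 m
→ Helmert⁻¹: X=-1161132.9645, Y=2028020.6988, Z=-5918265.7390
→ geod (Bowring, a=6378137.000): φ=-68.58388700°, λ=119.79307600°, h=3312.7270 m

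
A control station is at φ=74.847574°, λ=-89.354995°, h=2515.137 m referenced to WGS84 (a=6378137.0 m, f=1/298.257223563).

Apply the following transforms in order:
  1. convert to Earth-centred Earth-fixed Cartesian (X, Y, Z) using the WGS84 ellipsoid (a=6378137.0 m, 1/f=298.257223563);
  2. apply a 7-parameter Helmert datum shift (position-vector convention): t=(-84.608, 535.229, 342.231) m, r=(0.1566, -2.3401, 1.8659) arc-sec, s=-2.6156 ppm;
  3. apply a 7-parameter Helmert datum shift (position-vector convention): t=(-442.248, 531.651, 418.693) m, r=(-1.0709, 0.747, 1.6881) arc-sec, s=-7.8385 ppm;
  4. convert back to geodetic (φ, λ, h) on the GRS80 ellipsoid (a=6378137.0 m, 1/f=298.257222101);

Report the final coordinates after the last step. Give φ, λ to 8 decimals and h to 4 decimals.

start: φ=74.847574°, λ=-89.354995°, h=2515.137 m
→ ECEF (a=6378137.000, f=1/298.257223563): X=18833.8771, Y=-1672942.2005, Z=6136768.1239
→ Helmert 7p (PV): X=18694.7312, Y=-1672407.0846, Z=6137093.2472
→ Helmert 7p (PV): X=18288.2495, Y=-1671830.3087, Z=6137472.4497
→ geod (Bowring, a=6378137.000): φ=74.85888540°, λ=-89.37326312°, h=2902.9010 m

φ=74.85888540°, λ=-89.37326312°, h=2902.9010 m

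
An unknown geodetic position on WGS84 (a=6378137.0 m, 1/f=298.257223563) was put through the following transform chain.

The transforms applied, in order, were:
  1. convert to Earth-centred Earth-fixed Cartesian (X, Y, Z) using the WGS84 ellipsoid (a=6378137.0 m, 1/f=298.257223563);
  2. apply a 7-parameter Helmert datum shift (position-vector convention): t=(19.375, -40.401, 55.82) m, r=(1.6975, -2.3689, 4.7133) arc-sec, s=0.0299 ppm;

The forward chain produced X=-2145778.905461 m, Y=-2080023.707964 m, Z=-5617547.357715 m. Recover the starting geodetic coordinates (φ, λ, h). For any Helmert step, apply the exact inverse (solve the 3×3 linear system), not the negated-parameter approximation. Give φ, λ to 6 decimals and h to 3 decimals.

φ=-62.146441°, λ=-135.893822°, h=1586.265 m

start: X=-2145778.9055, Y=-2080023.7080, Z=-5617547.3577 m
→ Helmert⁻¹: X=-2145910.2617, Y=-2079980.4401, Z=-5617561.2469
→ geod (Bowring, a=6378137.000): φ=-62.14644100°, λ=-135.89382200°, h=1586.2650 m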